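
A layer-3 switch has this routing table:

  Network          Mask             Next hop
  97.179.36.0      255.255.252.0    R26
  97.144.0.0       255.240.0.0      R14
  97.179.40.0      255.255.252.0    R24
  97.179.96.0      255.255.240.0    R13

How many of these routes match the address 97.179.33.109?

No listed prefix contains 97.179.33.109.
Total matching entries: 0.

0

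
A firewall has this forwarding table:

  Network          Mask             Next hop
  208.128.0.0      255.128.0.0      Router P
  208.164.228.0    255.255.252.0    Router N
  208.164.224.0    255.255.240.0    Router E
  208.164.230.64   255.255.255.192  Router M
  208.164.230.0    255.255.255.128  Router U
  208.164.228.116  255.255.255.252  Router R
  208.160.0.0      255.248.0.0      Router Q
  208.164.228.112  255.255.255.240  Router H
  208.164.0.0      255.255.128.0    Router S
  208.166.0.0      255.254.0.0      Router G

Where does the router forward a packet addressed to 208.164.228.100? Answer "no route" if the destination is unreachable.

Routes whose prefix contains 208.164.228.100:
  208.128.0.0/9 (208.128.0.0 - 208.255.255.255) -> Router P
  208.160.0.0/13 (208.160.0.0 - 208.167.255.255) -> Router Q
  208.164.224.0/20 (208.164.224.0 - 208.164.239.255) -> Router E
  208.164.228.0/22 (208.164.228.0 - 208.164.231.255) -> Router N
More-specific entries that do NOT match:
  208.164.228.116/30 (208.164.228.116 - 208.164.228.119) does not contain 208.164.228.100
  208.164.228.112/28 (208.164.228.112 - 208.164.228.127) does not contain 208.164.228.100
  208.164.230.64/26 (208.164.230.64 - 208.164.230.127) does not contain 208.164.228.100
  208.164.230.0/25 (208.164.230.0 - 208.164.230.127) does not contain 208.164.228.100
Longest matching prefix is /22 -> next hop Router N.

Router N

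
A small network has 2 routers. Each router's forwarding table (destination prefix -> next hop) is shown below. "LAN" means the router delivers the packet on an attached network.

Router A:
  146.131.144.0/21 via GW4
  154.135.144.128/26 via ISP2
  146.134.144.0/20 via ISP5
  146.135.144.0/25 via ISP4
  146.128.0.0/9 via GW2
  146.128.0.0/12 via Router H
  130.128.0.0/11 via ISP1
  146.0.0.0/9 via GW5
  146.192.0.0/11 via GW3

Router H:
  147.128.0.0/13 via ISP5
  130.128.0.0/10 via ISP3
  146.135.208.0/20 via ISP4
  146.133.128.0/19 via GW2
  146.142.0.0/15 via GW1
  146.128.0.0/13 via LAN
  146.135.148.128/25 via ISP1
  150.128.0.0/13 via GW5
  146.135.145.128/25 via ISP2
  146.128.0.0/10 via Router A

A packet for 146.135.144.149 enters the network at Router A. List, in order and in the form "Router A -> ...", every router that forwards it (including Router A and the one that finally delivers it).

Router A -> Router H

At Router A: longest match for 146.135.144.149 is 146.128.0.0/12 -> Router H
At Router H: longest match for 146.135.144.149 is 146.128.0.0/13 -> LAN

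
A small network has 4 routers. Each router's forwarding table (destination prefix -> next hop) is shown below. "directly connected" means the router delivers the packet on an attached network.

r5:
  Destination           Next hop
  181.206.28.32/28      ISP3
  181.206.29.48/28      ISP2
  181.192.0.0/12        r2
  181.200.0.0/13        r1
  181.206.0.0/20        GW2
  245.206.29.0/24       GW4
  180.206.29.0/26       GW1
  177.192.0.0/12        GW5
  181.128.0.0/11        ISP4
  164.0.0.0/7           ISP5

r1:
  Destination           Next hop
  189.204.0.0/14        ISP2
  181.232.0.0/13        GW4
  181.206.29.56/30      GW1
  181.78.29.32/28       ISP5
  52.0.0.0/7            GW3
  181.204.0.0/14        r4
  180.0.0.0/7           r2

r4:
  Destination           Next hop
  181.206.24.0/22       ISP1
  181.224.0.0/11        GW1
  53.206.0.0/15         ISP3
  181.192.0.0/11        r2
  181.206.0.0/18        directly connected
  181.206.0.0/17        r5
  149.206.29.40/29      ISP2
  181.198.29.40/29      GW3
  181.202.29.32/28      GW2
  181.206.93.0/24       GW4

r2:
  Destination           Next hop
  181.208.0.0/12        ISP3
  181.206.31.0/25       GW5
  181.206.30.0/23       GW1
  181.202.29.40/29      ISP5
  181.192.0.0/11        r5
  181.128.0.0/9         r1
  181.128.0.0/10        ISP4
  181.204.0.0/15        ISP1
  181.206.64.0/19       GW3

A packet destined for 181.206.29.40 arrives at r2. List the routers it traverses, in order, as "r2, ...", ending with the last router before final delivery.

At r2: longest match for 181.206.29.40 is 181.192.0.0/11 -> r5
At r5: longest match for 181.206.29.40 is 181.200.0.0/13 -> r1
At r1: longest match for 181.206.29.40 is 181.204.0.0/14 -> r4
At r4: longest match for 181.206.29.40 is 181.206.0.0/18 -> directly connected

r2, r5, r1, r4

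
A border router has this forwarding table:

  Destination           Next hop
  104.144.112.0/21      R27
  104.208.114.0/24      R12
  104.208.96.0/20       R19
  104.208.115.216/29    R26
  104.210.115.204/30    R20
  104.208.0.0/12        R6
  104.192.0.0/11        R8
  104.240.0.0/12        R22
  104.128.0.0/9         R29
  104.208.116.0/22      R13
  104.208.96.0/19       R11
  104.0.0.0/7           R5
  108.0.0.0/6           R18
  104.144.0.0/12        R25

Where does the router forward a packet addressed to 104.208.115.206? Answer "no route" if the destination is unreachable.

Routes whose prefix contains 104.208.115.206:
  104.0.0.0/7 (104.0.0.0 - 105.255.255.255) -> R5
  104.128.0.0/9 (104.128.0.0 - 104.255.255.255) -> R29
  104.192.0.0/11 (104.192.0.0 - 104.223.255.255) -> R8
  104.208.0.0/12 (104.208.0.0 - 104.223.255.255) -> R6
  104.208.96.0/19 (104.208.96.0 - 104.208.127.255) -> R11
More-specific entries that do NOT match:
  104.210.115.204/30 (104.210.115.204 - 104.210.115.207) does not contain 104.208.115.206
  104.208.115.216/29 (104.208.115.216 - 104.208.115.223) does not contain 104.208.115.206
  104.208.114.0/24 (104.208.114.0 - 104.208.114.255) does not contain 104.208.115.206
  104.208.116.0/22 (104.208.116.0 - 104.208.119.255) does not contain 104.208.115.206
  104.144.112.0/21 (104.144.112.0 - 104.144.119.255) does not contain 104.208.115.206
  104.208.96.0/20 (104.208.96.0 - 104.208.111.255) does not contain 104.208.115.206
Longest matching prefix is /19 -> next hop R11.

R11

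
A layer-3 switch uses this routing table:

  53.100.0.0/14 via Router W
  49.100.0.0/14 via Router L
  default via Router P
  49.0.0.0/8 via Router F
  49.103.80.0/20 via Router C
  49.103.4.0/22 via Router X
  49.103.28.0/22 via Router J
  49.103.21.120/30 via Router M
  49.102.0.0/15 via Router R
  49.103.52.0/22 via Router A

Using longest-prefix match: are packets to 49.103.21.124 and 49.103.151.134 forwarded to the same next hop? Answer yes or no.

49.103.21.124: longest match 49.102.0.0/15 -> Router R
49.103.151.134: longest match 49.102.0.0/15 -> Router R

yes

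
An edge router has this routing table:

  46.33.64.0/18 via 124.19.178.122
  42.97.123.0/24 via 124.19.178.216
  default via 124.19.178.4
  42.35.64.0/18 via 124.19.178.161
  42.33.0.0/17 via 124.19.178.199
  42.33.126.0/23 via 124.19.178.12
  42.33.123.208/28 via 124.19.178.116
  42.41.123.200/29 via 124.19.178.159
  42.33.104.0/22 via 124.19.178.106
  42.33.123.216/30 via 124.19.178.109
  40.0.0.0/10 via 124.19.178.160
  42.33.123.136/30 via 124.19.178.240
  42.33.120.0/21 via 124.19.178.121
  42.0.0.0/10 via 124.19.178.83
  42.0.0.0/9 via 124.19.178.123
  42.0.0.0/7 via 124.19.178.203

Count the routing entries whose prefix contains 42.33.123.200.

Prefixes containing 42.33.123.200:
  0.0.0.0/0 (default, matches everything)
  42.0.0.0/7 (42.0.0.0 - 43.255.255.255)
  42.0.0.0/9 (42.0.0.0 - 42.127.255.255)
  42.0.0.0/10 (42.0.0.0 - 42.63.255.255)
  42.33.0.0/17 (42.33.0.0 - 42.33.127.255)
  42.33.120.0/21 (42.33.120.0 - 42.33.127.255)
Total matching entries: 6.

6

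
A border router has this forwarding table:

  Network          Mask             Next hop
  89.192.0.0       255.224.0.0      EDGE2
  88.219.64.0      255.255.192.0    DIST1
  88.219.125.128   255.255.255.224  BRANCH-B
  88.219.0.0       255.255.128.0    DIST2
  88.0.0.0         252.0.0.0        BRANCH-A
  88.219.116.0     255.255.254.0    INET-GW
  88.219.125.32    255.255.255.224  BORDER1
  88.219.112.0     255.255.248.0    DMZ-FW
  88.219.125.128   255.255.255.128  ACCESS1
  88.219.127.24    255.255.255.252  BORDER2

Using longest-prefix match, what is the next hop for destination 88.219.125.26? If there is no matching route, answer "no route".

DIST1

Routes whose prefix contains 88.219.125.26:
  88.0.0.0/6 (88.0.0.0 - 91.255.255.255) -> BRANCH-A
  88.219.0.0/17 (88.219.0.0 - 88.219.127.255) -> DIST2
  88.219.64.0/18 (88.219.64.0 - 88.219.127.255) -> DIST1
More-specific entries that do NOT match:
  88.219.127.24/30 (88.219.127.24 - 88.219.127.27) does not contain 88.219.125.26
  88.219.125.128/27 (88.219.125.128 - 88.219.125.159) does not contain 88.219.125.26
  88.219.125.32/27 (88.219.125.32 - 88.219.125.63) does not contain 88.219.125.26
  88.219.125.128/25 (88.219.125.128 - 88.219.125.255) does not contain 88.219.125.26
  88.219.116.0/23 (88.219.116.0 - 88.219.117.255) does not contain 88.219.125.26
  88.219.112.0/21 (88.219.112.0 - 88.219.119.255) does not contain 88.219.125.26
Longest matching prefix is /18 -> next hop DIST1.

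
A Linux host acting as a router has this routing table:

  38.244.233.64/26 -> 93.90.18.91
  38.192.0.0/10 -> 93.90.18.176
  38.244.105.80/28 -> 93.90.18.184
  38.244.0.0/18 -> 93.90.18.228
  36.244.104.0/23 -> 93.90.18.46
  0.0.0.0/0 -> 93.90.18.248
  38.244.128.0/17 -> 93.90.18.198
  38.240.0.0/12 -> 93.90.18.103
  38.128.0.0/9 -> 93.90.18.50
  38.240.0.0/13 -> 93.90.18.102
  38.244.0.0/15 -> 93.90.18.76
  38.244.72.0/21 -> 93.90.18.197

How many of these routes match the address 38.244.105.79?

6

Prefixes containing 38.244.105.79:
  0.0.0.0/0 (default, matches everything)
  38.128.0.0/9 (38.128.0.0 - 38.255.255.255)
  38.192.0.0/10 (38.192.0.0 - 38.255.255.255)
  38.240.0.0/12 (38.240.0.0 - 38.255.255.255)
  38.240.0.0/13 (38.240.0.0 - 38.247.255.255)
  38.244.0.0/15 (38.244.0.0 - 38.245.255.255)
Total matching entries: 6.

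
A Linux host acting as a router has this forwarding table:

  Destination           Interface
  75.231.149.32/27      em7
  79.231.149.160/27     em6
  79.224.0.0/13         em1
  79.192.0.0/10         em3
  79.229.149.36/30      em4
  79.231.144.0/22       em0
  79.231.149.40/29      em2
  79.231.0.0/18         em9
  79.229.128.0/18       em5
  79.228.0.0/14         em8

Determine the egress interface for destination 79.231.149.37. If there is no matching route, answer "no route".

Routes whose prefix contains 79.231.149.37:
  79.192.0.0/10 (79.192.0.0 - 79.255.255.255) -> em3
  79.224.0.0/13 (79.224.0.0 - 79.231.255.255) -> em1
  79.228.0.0/14 (79.228.0.0 - 79.231.255.255) -> em8
More-specific entries that do NOT match:
  79.229.149.36/30 (79.229.149.36 - 79.229.149.39) does not contain 79.231.149.37
  79.231.149.40/29 (79.231.149.40 - 79.231.149.47) does not contain 79.231.149.37
  75.231.149.32/27 (75.231.149.32 - 75.231.149.63) does not contain 79.231.149.37
  79.231.149.160/27 (79.231.149.160 - 79.231.149.191) does not contain 79.231.149.37
  79.231.144.0/22 (79.231.144.0 - 79.231.147.255) does not contain 79.231.149.37
  79.231.0.0/18 (79.231.0.0 - 79.231.63.255) does not contain 79.231.149.37
  79.229.128.0/18 (79.229.128.0 - 79.229.191.255) does not contain 79.231.149.37
Longest matching prefix is /14 -> interface em8.

em8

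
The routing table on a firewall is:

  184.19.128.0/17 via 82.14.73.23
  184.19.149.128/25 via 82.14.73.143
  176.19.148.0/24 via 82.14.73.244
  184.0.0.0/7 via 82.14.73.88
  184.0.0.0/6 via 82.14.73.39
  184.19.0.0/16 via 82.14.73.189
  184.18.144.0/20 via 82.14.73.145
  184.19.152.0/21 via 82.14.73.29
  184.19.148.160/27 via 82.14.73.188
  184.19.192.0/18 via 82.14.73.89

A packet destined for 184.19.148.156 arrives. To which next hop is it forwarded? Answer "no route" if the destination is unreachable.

82.14.73.23

Routes whose prefix contains 184.19.148.156:
  184.0.0.0/6 (184.0.0.0 - 187.255.255.255) -> 82.14.73.39
  184.0.0.0/7 (184.0.0.0 - 185.255.255.255) -> 82.14.73.88
  184.19.0.0/16 (184.19.0.0 - 184.19.255.255) -> 82.14.73.189
  184.19.128.0/17 (184.19.128.0 - 184.19.255.255) -> 82.14.73.23
More-specific entries that do NOT match:
  184.19.148.160/27 (184.19.148.160 - 184.19.148.191) does not contain 184.19.148.156
  184.19.149.128/25 (184.19.149.128 - 184.19.149.255) does not contain 184.19.148.156
  176.19.148.0/24 (176.19.148.0 - 176.19.148.255) does not contain 184.19.148.156
  184.19.152.0/21 (184.19.152.0 - 184.19.159.255) does not contain 184.19.148.156
  184.18.144.0/20 (184.18.144.0 - 184.18.159.255) does not contain 184.19.148.156
  184.19.192.0/18 (184.19.192.0 - 184.19.255.255) does not contain 184.19.148.156
Longest matching prefix is /17 -> next hop 82.14.73.23.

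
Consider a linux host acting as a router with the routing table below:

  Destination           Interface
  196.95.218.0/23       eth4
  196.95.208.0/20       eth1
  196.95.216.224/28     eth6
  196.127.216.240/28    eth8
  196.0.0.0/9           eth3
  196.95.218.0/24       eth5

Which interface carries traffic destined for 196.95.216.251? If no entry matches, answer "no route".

eth1

Routes whose prefix contains 196.95.216.251:
  196.0.0.0/9 (196.0.0.0 - 196.127.255.255) -> eth3
  196.95.208.0/20 (196.95.208.0 - 196.95.223.255) -> eth1
More-specific entries that do NOT match:
  196.95.216.224/28 (196.95.216.224 - 196.95.216.239) does not contain 196.95.216.251
  196.127.216.240/28 (196.127.216.240 - 196.127.216.255) does not contain 196.95.216.251
  196.95.218.0/24 (196.95.218.0 - 196.95.218.255) does not contain 196.95.216.251
  196.95.218.0/23 (196.95.218.0 - 196.95.219.255) does not contain 196.95.216.251
Longest matching prefix is /20 -> interface eth1.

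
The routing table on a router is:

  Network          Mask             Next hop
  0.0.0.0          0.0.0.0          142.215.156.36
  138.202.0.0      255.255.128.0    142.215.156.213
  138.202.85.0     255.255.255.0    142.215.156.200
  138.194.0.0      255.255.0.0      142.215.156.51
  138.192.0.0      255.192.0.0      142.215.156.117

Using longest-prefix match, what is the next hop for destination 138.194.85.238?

142.215.156.51

Routes whose prefix contains 138.194.85.238:
  0.0.0.0/0 (default, matches everything) -> 142.215.156.36
  138.192.0.0/10 (138.192.0.0 - 138.255.255.255) -> 142.215.156.117
  138.194.0.0/16 (138.194.0.0 - 138.194.255.255) -> 142.215.156.51
More-specific entries that do NOT match:
  138.202.85.0/24 (138.202.85.0 - 138.202.85.255) does not contain 138.194.85.238
  138.202.0.0/17 (138.202.0.0 - 138.202.127.255) does not contain 138.194.85.238
Longest matching prefix is /16 -> next hop 142.215.156.51.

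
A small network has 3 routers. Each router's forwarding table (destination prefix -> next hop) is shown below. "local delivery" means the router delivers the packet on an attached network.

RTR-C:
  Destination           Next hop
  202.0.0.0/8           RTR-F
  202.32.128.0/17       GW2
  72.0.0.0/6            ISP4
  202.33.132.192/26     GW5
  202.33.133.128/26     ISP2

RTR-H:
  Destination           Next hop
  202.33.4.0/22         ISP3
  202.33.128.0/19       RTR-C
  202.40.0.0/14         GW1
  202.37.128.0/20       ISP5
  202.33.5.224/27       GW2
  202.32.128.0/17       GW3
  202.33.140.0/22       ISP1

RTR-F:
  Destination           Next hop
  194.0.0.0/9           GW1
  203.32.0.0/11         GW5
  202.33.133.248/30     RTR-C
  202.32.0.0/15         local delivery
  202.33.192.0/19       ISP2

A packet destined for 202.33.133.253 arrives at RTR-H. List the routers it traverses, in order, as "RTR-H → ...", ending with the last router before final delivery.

At RTR-H: longest match for 202.33.133.253 is 202.33.128.0/19 -> RTR-C
At RTR-C: longest match for 202.33.133.253 is 202.0.0.0/8 -> RTR-F
At RTR-F: longest match for 202.33.133.253 is 202.32.0.0/15 -> local delivery

RTR-H → RTR-C → RTR-F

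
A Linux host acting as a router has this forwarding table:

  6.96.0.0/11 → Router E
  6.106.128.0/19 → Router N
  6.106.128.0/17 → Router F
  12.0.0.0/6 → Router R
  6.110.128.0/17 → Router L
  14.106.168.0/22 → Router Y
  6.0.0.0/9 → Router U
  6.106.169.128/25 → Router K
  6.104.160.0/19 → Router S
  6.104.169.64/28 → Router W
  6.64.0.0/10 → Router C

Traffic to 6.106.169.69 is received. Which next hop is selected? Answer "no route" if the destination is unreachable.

Router F

Routes whose prefix contains 6.106.169.69:
  6.0.0.0/9 (6.0.0.0 - 6.127.255.255) -> Router U
  6.64.0.0/10 (6.64.0.0 - 6.127.255.255) -> Router C
  6.96.0.0/11 (6.96.0.0 - 6.127.255.255) -> Router E
  6.106.128.0/17 (6.106.128.0 - 6.106.255.255) -> Router F
More-specific entries that do NOT match:
  6.104.169.64/28 (6.104.169.64 - 6.104.169.79) does not contain 6.106.169.69
  6.106.169.128/25 (6.106.169.128 - 6.106.169.255) does not contain 6.106.169.69
  14.106.168.0/22 (14.106.168.0 - 14.106.171.255) does not contain 6.106.169.69
  6.106.128.0/19 (6.106.128.0 - 6.106.159.255) does not contain 6.106.169.69
  6.104.160.0/19 (6.104.160.0 - 6.104.191.255) does not contain 6.106.169.69
Longest matching prefix is /17 -> next hop Router F.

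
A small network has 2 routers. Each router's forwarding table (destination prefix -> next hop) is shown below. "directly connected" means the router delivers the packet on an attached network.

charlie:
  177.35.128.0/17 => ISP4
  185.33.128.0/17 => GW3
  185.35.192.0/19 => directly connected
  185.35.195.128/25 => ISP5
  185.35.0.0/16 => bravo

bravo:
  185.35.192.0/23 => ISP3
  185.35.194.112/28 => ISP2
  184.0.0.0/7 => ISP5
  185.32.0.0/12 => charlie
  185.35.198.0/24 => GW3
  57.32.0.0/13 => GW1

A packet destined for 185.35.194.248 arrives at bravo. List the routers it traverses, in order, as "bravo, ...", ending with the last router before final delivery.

bravo, charlie

At bravo: longest match for 185.35.194.248 is 185.32.0.0/12 -> charlie
At charlie: longest match for 185.35.194.248 is 185.35.192.0/19 -> directly connected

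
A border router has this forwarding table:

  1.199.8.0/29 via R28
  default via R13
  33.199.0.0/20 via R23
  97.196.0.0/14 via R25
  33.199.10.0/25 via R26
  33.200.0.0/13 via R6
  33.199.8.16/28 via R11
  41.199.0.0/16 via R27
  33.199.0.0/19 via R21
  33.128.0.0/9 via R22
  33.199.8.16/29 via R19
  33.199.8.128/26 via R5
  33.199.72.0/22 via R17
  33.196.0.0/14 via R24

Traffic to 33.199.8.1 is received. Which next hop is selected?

R23

Routes whose prefix contains 33.199.8.1:
  0.0.0.0/0 (default, matches everything) -> R13
  33.128.0.0/9 (33.128.0.0 - 33.255.255.255) -> R22
  33.196.0.0/14 (33.196.0.0 - 33.199.255.255) -> R24
  33.199.0.0/19 (33.199.0.0 - 33.199.31.255) -> R21
  33.199.0.0/20 (33.199.0.0 - 33.199.15.255) -> R23
More-specific entries that do NOT match:
  1.199.8.0/29 (1.199.8.0 - 1.199.8.7) does not contain 33.199.8.1
  33.199.8.16/29 (33.199.8.16 - 33.199.8.23) does not contain 33.199.8.1
  33.199.8.16/28 (33.199.8.16 - 33.199.8.31) does not contain 33.199.8.1
  33.199.8.128/26 (33.199.8.128 - 33.199.8.191) does not contain 33.199.8.1
  33.199.10.0/25 (33.199.10.0 - 33.199.10.127) does not contain 33.199.8.1
  33.199.72.0/22 (33.199.72.0 - 33.199.75.255) does not contain 33.199.8.1
Longest matching prefix is /20 -> next hop R23.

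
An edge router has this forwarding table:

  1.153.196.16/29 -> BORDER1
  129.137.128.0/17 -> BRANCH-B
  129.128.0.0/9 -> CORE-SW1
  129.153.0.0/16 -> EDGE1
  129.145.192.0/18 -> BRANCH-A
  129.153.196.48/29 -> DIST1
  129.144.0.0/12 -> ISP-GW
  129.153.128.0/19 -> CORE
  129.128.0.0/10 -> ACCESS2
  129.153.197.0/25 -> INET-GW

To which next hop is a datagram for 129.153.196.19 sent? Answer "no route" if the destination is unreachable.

EDGE1

Routes whose prefix contains 129.153.196.19:
  129.128.0.0/9 (129.128.0.0 - 129.255.255.255) -> CORE-SW1
  129.128.0.0/10 (129.128.0.0 - 129.191.255.255) -> ACCESS2
  129.144.0.0/12 (129.144.0.0 - 129.159.255.255) -> ISP-GW
  129.153.0.0/16 (129.153.0.0 - 129.153.255.255) -> EDGE1
More-specific entries that do NOT match:
  1.153.196.16/29 (1.153.196.16 - 1.153.196.23) does not contain 129.153.196.19
  129.153.196.48/29 (129.153.196.48 - 129.153.196.55) does not contain 129.153.196.19
  129.153.197.0/25 (129.153.197.0 - 129.153.197.127) does not contain 129.153.196.19
  129.153.128.0/19 (129.153.128.0 - 129.153.159.255) does not contain 129.153.196.19
  129.145.192.0/18 (129.145.192.0 - 129.145.255.255) does not contain 129.153.196.19
  129.137.128.0/17 (129.137.128.0 - 129.137.255.255) does not contain 129.153.196.19
Longest matching prefix is /16 -> next hop EDGE1.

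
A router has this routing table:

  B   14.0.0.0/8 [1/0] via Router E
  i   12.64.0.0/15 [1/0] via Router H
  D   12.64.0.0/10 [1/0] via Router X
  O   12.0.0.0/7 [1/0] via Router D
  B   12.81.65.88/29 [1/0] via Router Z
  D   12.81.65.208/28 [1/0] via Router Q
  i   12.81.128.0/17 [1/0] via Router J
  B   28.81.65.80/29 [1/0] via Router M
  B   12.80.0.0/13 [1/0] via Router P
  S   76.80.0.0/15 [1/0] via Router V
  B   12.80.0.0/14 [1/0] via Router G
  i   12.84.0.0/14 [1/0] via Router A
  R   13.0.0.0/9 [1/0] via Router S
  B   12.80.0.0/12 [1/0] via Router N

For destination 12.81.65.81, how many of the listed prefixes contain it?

Prefixes containing 12.81.65.81:
  12.0.0.0/7 (12.0.0.0 - 13.255.255.255)
  12.64.0.0/10 (12.64.0.0 - 12.127.255.255)
  12.80.0.0/12 (12.80.0.0 - 12.95.255.255)
  12.80.0.0/13 (12.80.0.0 - 12.87.255.255)
  12.80.0.0/14 (12.80.0.0 - 12.83.255.255)
Total matching entries: 5.

5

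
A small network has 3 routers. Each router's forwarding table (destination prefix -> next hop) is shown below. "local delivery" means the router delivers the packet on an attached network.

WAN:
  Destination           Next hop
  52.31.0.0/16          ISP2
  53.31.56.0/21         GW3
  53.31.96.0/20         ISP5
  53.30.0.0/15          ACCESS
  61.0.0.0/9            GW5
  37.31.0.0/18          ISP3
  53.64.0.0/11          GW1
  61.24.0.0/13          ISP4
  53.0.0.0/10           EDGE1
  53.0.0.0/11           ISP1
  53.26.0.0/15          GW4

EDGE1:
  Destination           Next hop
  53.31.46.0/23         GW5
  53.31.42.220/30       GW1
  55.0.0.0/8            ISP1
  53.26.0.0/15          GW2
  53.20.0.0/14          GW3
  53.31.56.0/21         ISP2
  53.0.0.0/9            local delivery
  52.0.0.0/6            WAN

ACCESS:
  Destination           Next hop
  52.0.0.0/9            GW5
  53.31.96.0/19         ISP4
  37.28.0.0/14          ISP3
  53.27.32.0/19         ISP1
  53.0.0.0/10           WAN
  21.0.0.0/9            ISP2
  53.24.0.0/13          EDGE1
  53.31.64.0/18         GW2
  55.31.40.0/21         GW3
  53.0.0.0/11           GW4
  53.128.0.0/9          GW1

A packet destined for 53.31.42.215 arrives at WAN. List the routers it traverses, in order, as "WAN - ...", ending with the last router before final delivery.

At WAN: longest match for 53.31.42.215 is 53.30.0.0/15 -> ACCESS
At ACCESS: longest match for 53.31.42.215 is 53.24.0.0/13 -> EDGE1
At EDGE1: longest match for 53.31.42.215 is 53.0.0.0/9 -> local delivery

WAN - ACCESS - EDGE1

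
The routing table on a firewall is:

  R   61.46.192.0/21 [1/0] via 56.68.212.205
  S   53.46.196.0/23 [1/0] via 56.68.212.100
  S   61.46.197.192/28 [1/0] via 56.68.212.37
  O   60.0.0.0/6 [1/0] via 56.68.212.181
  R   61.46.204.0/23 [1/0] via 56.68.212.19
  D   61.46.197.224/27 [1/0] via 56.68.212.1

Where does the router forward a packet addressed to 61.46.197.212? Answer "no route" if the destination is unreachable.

56.68.212.205

Routes whose prefix contains 61.46.197.212:
  60.0.0.0/6 (60.0.0.0 - 63.255.255.255) -> 56.68.212.181
  61.46.192.0/21 (61.46.192.0 - 61.46.199.255) -> 56.68.212.205
More-specific entries that do NOT match:
  61.46.197.192/28 (61.46.197.192 - 61.46.197.207) does not contain 61.46.197.212
  61.46.197.224/27 (61.46.197.224 - 61.46.197.255) does not contain 61.46.197.212
  53.46.196.0/23 (53.46.196.0 - 53.46.197.255) does not contain 61.46.197.212
  61.46.204.0/23 (61.46.204.0 - 61.46.205.255) does not contain 61.46.197.212
Longest matching prefix is /21 -> next hop 56.68.212.205.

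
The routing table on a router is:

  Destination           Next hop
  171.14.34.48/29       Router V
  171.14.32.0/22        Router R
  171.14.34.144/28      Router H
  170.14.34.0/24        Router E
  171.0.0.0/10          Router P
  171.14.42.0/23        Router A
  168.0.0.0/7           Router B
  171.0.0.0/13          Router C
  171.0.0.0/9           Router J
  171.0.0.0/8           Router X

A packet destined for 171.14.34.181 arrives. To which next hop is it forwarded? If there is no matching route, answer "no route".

Routes whose prefix contains 171.14.34.181:
  171.0.0.0/8 (171.0.0.0 - 171.255.255.255) -> Router X
  171.0.0.0/9 (171.0.0.0 - 171.127.255.255) -> Router J
  171.0.0.0/10 (171.0.0.0 - 171.63.255.255) -> Router P
  171.14.32.0/22 (171.14.32.0 - 171.14.35.255) -> Router R
More-specific entries that do NOT match:
  171.14.34.48/29 (171.14.34.48 - 171.14.34.55) does not contain 171.14.34.181
  171.14.34.144/28 (171.14.34.144 - 171.14.34.159) does not contain 171.14.34.181
  170.14.34.0/24 (170.14.34.0 - 170.14.34.255) does not contain 171.14.34.181
  171.14.42.0/23 (171.14.42.0 - 171.14.43.255) does not contain 171.14.34.181
Longest matching prefix is /22 -> next hop Router R.

Router R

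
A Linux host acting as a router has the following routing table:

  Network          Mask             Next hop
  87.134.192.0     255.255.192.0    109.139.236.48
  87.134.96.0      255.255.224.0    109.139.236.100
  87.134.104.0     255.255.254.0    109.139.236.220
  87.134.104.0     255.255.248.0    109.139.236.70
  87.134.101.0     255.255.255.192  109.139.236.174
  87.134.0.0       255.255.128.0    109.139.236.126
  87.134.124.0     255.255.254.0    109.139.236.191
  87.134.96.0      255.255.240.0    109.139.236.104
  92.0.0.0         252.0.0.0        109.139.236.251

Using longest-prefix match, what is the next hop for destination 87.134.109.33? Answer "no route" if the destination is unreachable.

Routes whose prefix contains 87.134.109.33:
  87.134.0.0/17 (87.134.0.0 - 87.134.127.255) -> 109.139.236.126
  87.134.96.0/19 (87.134.96.0 - 87.134.127.255) -> 109.139.236.100
  87.134.96.0/20 (87.134.96.0 - 87.134.111.255) -> 109.139.236.104
  87.134.104.0/21 (87.134.104.0 - 87.134.111.255) -> 109.139.236.70
More-specific entries that do NOT match:
  87.134.101.0/26 (87.134.101.0 - 87.134.101.63) does not contain 87.134.109.33
  87.134.104.0/23 (87.134.104.0 - 87.134.105.255) does not contain 87.134.109.33
  87.134.124.0/23 (87.134.124.0 - 87.134.125.255) does not contain 87.134.109.33
Longest matching prefix is /21 -> next hop 109.139.236.70.

109.139.236.70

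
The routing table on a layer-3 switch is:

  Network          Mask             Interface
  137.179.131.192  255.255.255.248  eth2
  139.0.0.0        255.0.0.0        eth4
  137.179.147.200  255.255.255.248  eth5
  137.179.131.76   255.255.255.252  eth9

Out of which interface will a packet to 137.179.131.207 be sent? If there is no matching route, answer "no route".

No entry's prefix contains 137.179.131.207; there is no default route.

no route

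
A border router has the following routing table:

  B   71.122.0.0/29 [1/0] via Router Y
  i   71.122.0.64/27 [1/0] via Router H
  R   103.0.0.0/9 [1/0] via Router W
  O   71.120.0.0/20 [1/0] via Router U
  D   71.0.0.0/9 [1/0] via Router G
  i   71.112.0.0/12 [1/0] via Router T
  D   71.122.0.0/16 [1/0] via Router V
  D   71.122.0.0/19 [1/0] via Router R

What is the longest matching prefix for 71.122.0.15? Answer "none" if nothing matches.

Entries matching 71.122.0.15:
  71.0.0.0/9 (71.0.0.0 - 71.127.255.255)
  71.112.0.0/12 (71.112.0.0 - 71.127.255.255)
  71.122.0.0/16 (71.122.0.0 - 71.122.255.255)
  71.122.0.0/19 (71.122.0.0 - 71.122.31.255)
Most specific is 71.122.0.0/19.

71.122.0.0/19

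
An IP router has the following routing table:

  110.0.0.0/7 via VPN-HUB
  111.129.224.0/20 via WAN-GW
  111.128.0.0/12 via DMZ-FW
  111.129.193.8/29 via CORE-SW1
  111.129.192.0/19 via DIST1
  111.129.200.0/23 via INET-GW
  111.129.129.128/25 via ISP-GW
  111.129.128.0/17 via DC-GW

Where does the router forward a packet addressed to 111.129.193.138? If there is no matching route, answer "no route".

Routes whose prefix contains 111.129.193.138:
  110.0.0.0/7 (110.0.0.0 - 111.255.255.255) -> VPN-HUB
  111.128.0.0/12 (111.128.0.0 - 111.143.255.255) -> DMZ-FW
  111.129.128.0/17 (111.129.128.0 - 111.129.255.255) -> DC-GW
  111.129.192.0/19 (111.129.192.0 - 111.129.223.255) -> DIST1
More-specific entries that do NOT match:
  111.129.193.8/29 (111.129.193.8 - 111.129.193.15) does not contain 111.129.193.138
  111.129.129.128/25 (111.129.129.128 - 111.129.129.255) does not contain 111.129.193.138
  111.129.200.0/23 (111.129.200.0 - 111.129.201.255) does not contain 111.129.193.138
  111.129.224.0/20 (111.129.224.0 - 111.129.239.255) does not contain 111.129.193.138
Longest matching prefix is /19 -> next hop DIST1.

DIST1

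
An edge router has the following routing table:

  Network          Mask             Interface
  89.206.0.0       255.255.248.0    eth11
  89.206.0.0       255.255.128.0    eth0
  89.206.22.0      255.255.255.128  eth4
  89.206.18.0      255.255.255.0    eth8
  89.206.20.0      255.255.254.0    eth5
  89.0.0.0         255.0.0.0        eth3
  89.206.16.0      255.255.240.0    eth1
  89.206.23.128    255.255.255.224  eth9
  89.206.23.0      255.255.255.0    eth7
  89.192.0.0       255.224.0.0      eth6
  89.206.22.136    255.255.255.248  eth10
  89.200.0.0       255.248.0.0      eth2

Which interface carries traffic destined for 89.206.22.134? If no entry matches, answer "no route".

Routes whose prefix contains 89.206.22.134:
  89.0.0.0/8 (89.0.0.0 - 89.255.255.255) -> eth3
  89.192.0.0/11 (89.192.0.0 - 89.223.255.255) -> eth6
  89.200.0.0/13 (89.200.0.0 - 89.207.255.255) -> eth2
  89.206.0.0/17 (89.206.0.0 - 89.206.127.255) -> eth0
  89.206.16.0/20 (89.206.16.0 - 89.206.31.255) -> eth1
More-specific entries that do NOT match:
  89.206.22.136/29 (89.206.22.136 - 89.206.22.143) does not contain 89.206.22.134
  89.206.23.128/27 (89.206.23.128 - 89.206.23.159) does not contain 89.206.22.134
  89.206.22.0/25 (89.206.22.0 - 89.206.22.127) does not contain 89.206.22.134
  89.206.18.0/24 (89.206.18.0 - 89.206.18.255) does not contain 89.206.22.134
  89.206.23.0/24 (89.206.23.0 - 89.206.23.255) does not contain 89.206.22.134
  89.206.20.0/23 (89.206.20.0 - 89.206.21.255) does not contain 89.206.22.134
  89.206.0.0/21 (89.206.0.0 - 89.206.7.255) does not contain 89.206.22.134
Longest matching prefix is /20 -> interface eth1.

eth1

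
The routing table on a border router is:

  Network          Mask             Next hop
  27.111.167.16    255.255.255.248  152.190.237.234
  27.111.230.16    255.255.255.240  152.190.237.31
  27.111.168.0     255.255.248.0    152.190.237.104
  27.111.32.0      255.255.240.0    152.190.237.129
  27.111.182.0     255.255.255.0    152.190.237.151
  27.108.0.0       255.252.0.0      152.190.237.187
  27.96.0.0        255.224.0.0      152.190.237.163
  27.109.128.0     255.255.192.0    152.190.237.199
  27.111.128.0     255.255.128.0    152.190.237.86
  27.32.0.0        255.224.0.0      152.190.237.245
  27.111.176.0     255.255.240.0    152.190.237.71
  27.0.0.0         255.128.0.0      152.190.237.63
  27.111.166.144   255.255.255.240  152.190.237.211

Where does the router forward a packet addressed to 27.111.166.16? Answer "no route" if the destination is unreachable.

152.190.237.86

Routes whose prefix contains 27.111.166.16:
  27.0.0.0/9 (27.0.0.0 - 27.127.255.255) -> 152.190.237.63
  27.96.0.0/11 (27.96.0.0 - 27.127.255.255) -> 152.190.237.163
  27.108.0.0/14 (27.108.0.0 - 27.111.255.255) -> 152.190.237.187
  27.111.128.0/17 (27.111.128.0 - 27.111.255.255) -> 152.190.237.86
More-specific entries that do NOT match:
  27.111.167.16/29 (27.111.167.16 - 27.111.167.23) does not contain 27.111.166.16
  27.111.230.16/28 (27.111.230.16 - 27.111.230.31) does not contain 27.111.166.16
  27.111.166.144/28 (27.111.166.144 - 27.111.166.159) does not contain 27.111.166.16
  27.111.182.0/24 (27.111.182.0 - 27.111.182.255) does not contain 27.111.166.16
  27.111.168.0/21 (27.111.168.0 - 27.111.175.255) does not contain 27.111.166.16
  27.111.32.0/20 (27.111.32.0 - 27.111.47.255) does not contain 27.111.166.16
  27.111.176.0/20 (27.111.176.0 - 27.111.191.255) does not contain 27.111.166.16
  27.109.128.0/18 (27.109.128.0 - 27.109.191.255) does not contain 27.111.166.16
Longest matching prefix is /17 -> next hop 152.190.237.86.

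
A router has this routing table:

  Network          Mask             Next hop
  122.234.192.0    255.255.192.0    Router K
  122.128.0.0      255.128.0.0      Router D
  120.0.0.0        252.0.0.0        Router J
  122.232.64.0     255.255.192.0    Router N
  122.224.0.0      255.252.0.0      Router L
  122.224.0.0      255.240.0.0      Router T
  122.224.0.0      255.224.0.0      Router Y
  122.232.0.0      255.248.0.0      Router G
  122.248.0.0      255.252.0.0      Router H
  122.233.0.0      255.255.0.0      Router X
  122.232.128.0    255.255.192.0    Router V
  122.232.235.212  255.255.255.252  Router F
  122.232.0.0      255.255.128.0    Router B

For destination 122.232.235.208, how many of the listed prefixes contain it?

5

Prefixes containing 122.232.235.208:
  120.0.0.0/6 (120.0.0.0 - 123.255.255.255)
  122.128.0.0/9 (122.128.0.0 - 122.255.255.255)
  122.224.0.0/11 (122.224.0.0 - 122.255.255.255)
  122.224.0.0/12 (122.224.0.0 - 122.239.255.255)
  122.232.0.0/13 (122.232.0.0 - 122.239.255.255)
Total matching entries: 5.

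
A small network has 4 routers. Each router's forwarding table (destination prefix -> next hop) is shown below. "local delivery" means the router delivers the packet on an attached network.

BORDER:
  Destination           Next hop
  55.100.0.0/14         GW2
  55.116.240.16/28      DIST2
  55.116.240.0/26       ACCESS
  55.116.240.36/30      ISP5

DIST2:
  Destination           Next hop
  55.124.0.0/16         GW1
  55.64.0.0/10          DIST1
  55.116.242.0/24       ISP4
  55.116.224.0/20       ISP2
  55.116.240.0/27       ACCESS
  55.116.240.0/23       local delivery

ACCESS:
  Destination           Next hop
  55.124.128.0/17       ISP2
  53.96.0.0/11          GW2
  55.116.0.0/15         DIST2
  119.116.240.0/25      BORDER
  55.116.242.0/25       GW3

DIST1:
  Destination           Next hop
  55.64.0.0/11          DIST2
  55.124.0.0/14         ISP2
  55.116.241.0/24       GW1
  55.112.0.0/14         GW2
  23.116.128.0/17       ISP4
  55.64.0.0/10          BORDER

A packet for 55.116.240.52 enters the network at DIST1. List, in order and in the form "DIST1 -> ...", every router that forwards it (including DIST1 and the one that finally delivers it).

At DIST1: longest match for 55.116.240.52 is 55.64.0.0/10 -> BORDER
At BORDER: longest match for 55.116.240.52 is 55.116.240.0/26 -> ACCESS
At ACCESS: longest match for 55.116.240.52 is 55.116.0.0/15 -> DIST2
At DIST2: longest match for 55.116.240.52 is 55.116.240.0/23 -> local delivery

DIST1 -> BORDER -> ACCESS -> DIST2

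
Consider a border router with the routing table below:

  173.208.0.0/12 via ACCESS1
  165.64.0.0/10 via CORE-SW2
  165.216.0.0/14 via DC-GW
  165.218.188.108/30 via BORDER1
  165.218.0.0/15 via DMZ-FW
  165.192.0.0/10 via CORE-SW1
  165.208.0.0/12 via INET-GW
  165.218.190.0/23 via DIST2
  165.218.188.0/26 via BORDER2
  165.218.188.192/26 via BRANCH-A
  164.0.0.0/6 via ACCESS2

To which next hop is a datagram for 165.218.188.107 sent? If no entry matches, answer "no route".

Routes whose prefix contains 165.218.188.107:
  164.0.0.0/6 (164.0.0.0 - 167.255.255.255) -> ACCESS2
  165.192.0.0/10 (165.192.0.0 - 165.255.255.255) -> CORE-SW1
  165.208.0.0/12 (165.208.0.0 - 165.223.255.255) -> INET-GW
  165.216.0.0/14 (165.216.0.0 - 165.219.255.255) -> DC-GW
  165.218.0.0/15 (165.218.0.0 - 165.219.255.255) -> DMZ-FW
More-specific entries that do NOT match:
  165.218.188.108/30 (165.218.188.108 - 165.218.188.111) does not contain 165.218.188.107
  165.218.188.0/26 (165.218.188.0 - 165.218.188.63) does not contain 165.218.188.107
  165.218.188.192/26 (165.218.188.192 - 165.218.188.255) does not contain 165.218.188.107
  165.218.190.0/23 (165.218.190.0 - 165.218.191.255) does not contain 165.218.188.107
Longest matching prefix is /15 -> next hop DMZ-FW.

DMZ-FW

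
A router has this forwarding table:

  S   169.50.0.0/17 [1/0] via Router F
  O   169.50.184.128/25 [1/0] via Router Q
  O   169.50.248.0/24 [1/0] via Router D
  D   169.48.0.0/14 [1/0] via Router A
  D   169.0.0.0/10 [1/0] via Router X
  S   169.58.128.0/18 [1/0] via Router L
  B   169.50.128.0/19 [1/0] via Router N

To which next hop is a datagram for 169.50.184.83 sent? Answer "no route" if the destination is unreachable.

Routes whose prefix contains 169.50.184.83:
  169.0.0.0/10 (169.0.0.0 - 169.63.255.255) -> Router X
  169.48.0.0/14 (169.48.0.0 - 169.51.255.255) -> Router A
More-specific entries that do NOT match:
  169.50.184.128/25 (169.50.184.128 - 169.50.184.255) does not contain 169.50.184.83
  169.50.248.0/24 (169.50.248.0 - 169.50.248.255) does not contain 169.50.184.83
  169.50.128.0/19 (169.50.128.0 - 169.50.159.255) does not contain 169.50.184.83
  169.58.128.0/18 (169.58.128.0 - 169.58.191.255) does not contain 169.50.184.83
  169.50.0.0/17 (169.50.0.0 - 169.50.127.255) does not contain 169.50.184.83
Longest matching prefix is /14 -> next hop Router A.

Router A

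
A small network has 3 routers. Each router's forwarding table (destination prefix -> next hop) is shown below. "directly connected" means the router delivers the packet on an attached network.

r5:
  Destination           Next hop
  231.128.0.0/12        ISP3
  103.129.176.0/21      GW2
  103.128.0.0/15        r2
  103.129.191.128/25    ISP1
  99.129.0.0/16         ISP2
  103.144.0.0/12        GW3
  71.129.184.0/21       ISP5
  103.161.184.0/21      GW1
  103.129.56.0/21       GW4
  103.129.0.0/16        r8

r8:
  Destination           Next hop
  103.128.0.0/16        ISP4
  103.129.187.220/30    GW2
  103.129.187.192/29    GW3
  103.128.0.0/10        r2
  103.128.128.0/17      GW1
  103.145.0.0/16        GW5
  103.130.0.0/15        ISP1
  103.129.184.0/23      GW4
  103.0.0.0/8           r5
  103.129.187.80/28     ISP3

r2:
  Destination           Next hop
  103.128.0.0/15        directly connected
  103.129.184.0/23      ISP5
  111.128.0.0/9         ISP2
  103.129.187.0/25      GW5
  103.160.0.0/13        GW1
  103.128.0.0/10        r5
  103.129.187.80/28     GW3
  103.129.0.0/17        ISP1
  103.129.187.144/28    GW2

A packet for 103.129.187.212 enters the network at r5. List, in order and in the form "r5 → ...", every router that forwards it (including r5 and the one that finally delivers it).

r5 → r8 → r2

At r5: longest match for 103.129.187.212 is 103.129.0.0/16 -> r8
At r8: longest match for 103.129.187.212 is 103.128.0.0/10 -> r2
At r2: longest match for 103.129.187.212 is 103.128.0.0/15 -> directly connected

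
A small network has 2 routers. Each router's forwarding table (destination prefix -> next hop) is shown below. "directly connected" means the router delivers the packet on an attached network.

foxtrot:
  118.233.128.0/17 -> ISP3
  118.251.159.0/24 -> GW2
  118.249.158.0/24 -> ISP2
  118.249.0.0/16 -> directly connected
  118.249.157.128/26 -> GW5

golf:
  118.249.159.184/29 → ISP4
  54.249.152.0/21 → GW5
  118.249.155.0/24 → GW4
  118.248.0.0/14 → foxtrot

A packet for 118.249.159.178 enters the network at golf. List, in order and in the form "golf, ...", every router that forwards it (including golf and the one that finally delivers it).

At golf: longest match for 118.249.159.178 is 118.248.0.0/14 -> foxtrot
At foxtrot: longest match for 118.249.159.178 is 118.249.0.0/16 -> directly connected

golf, foxtrot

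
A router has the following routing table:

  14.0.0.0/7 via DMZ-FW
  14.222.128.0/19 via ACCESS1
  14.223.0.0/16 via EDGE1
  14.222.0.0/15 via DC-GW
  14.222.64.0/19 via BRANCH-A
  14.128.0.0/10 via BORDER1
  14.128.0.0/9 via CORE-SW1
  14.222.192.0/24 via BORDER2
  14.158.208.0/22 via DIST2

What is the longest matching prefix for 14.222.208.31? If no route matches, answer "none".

Entries matching 14.222.208.31:
  14.0.0.0/7 (14.0.0.0 - 15.255.255.255)
  14.128.0.0/9 (14.128.0.0 - 14.255.255.255)
  14.222.0.0/15 (14.222.0.0 - 14.223.255.255)
Most specific is 14.222.0.0/15.

14.222.0.0/15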